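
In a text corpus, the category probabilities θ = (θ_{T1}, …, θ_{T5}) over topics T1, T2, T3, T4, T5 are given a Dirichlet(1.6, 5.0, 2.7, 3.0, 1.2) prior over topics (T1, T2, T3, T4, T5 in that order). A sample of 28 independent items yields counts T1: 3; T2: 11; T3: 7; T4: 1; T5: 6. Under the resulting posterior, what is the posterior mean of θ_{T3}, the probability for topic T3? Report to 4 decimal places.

0.2337

The Dirichlet prior is conjugate to the Multinomial likelihood: each posterior αⱼ = prior αⱼ + observed count nⱼ.
Posterior concentration: (4.6, 16.0, 9.7, 4.0, 7.2), total = 41.5.
E[θ_{T3}|data] = α_{T3}/Σα = 9.7/41.5 = 0.2337.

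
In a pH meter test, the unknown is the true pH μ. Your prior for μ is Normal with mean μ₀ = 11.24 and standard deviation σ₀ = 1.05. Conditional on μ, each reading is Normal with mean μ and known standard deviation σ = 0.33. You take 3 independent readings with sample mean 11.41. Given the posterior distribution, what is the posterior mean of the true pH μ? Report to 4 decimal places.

For Normal data with known variance σ², a Normal(μ₀, σ₀²) prior on μ is conjugate. Posterior precision = 1/σ₀² + n/σ²; posterior mean is the precision-weighted average of μ₀ and x̄.
n·x̄ = 3·11.41 = 34.23.
σ₀² = 1.05² = 1.1025, σ² = 0.33² = 0.1089; σ² + n·σ₀² = 0.1089 + 3·1.1025 = 3.4164.
Posterior mean = (μ₀/σ₀² + n·x̄/σ²)/(1/σ₀² + n/σ²) = (σ²·μ₀ + σ₀²·n·x̄)/(σ² + n·σ₀²) = (0.1089·11.24 + 1.1025·34.23)/3.4164 = 38.962611/3.4164 = 11.4046.

11.4046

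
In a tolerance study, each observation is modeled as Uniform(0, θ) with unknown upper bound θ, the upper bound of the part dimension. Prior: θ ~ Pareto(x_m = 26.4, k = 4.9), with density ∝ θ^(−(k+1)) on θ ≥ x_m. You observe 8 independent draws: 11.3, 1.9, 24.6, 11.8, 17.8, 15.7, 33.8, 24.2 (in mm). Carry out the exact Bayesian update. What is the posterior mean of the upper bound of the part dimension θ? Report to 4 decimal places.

36.6403

A Pareto(scale x_m, shape k) prior on the upper bound θ of Uniform(0, θ) is conjugate: posterior is Pareto(max(x_m, max xᵢ), k + n).
Sample maximum = 33.8; prior scale x_m = 26.4 → posterior scale = max = 33.8.
Posterior shape = 4.9 + 8 = 12.9.
E[θ|data] = k·x_m/(k−1) = 12.9·33.8/11.9 = 36.6403.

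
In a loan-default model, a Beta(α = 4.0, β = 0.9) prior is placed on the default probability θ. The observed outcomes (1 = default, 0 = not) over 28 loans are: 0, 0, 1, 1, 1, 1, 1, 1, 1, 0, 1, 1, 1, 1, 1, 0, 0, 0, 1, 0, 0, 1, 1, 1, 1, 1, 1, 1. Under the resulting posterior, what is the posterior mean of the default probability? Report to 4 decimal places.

0.7295

The Beta prior is conjugate to a Binomial/Bernoulli likelihood; the update adds successes to α and failures to β.
Posterior: Beta(α+k, β+n−k) = Beta(4.0+20, 0.9+8) = Beta(24.0, 8.9).
Posterior mean = α/(α+β) = 24.0/32.9 = 0.7295.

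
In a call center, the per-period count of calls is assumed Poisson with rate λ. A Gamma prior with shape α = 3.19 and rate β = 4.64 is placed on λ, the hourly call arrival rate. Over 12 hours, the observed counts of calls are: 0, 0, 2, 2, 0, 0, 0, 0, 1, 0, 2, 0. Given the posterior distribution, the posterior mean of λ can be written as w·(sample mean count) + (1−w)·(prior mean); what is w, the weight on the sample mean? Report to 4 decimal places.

With a Gamma(shape α, rate β) prior, the Poisson likelihood is conjugate: the posterior is Gamma(α + ΣXᵢ, β + n).
Posterior mean = (α₀+S)/(β₀+n) = [n/(β₀+n)]·(S/n) + [β₀/(β₀+n)]·(α₀/β₀), so only n and β₀ enter the weight.
Weight on data w = n/(β₀+n) = 12/(4.64+12) = 12/16.64 = 0.7212.

0.7212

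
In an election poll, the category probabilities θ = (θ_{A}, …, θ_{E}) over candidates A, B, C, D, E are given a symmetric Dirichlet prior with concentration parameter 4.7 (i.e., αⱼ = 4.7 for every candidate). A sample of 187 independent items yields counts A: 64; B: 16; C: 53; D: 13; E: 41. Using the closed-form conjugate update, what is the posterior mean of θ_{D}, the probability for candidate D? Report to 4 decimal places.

The Dirichlet prior is conjugate to the Multinomial likelihood: each posterior αⱼ = prior αⱼ + observed count nⱼ.
Posterior concentration: (68.7, 20.7, 57.7, 17.7, 45.7), total = 210.5.
E[θ_{D}|data] = α_{D}/Σα = 17.7/210.5 = 0.0841.

0.0841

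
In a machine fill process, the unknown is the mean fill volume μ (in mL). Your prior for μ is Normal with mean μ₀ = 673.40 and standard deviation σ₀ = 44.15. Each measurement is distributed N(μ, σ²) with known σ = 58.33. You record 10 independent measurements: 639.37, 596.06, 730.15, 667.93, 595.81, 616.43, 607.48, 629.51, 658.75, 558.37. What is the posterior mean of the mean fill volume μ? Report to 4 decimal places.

For Normal data with known variance σ², a Normal(μ₀, σ₀²) prior on μ is conjugate. Posterior precision = 1/σ₀² + n/σ²; posterior mean is the precision-weighted average of μ₀ and x̄.
Σxᵢ = 639.37 + 596.06 + 730.15 + 667.93 + 595.81 + 616.43 + 607.48 + 629.51 + 658.75 + 558.37 = 6299.86, so n·x̄ = 6299.86.
σ₀² = 44.15² = 1949.2225, σ² = 58.33² = 3402.3889; σ² + n·σ₀² = 3402.3889 + 10·1949.2225 = 22894.6139.
Posterior mean = (μ₀/σ₀² + n·x̄/σ²)/(1/σ₀² + n/σ²) = (σ²·μ₀ + σ₀²·n·x̄)/(σ² + n·σ₀²) = (3402.3889·673.40 + 1949.2225·6299.86)/22894.6139 = 14570997.54411/22894.6139 = 636.4378.

636.4378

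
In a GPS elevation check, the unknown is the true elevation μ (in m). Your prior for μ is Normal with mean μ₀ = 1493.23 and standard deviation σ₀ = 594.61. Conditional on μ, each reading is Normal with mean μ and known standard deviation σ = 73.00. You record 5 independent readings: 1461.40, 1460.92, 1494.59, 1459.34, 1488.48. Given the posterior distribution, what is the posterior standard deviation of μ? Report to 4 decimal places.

32.5975

For Normal data with known variance σ², a Normal(μ₀, σ₀²) prior on μ is conjugate. Posterior precision = 1/σ₀² + n/σ²; posterior mean is the precision-weighted average of μ₀ and x̄.
σ₀² = 594.61² = 353561.0521, σ² = 73.00² = 5329; σ² + n·σ₀² = 5329 + 5·353561.0521 = 1773134.2605.
Posterior precision = 1/σ₀² + n/σ² = 1/353561.0521 + 5/5329 = (σ² + n·σ₀²)/(σ₀²σ²) = 1773134.2605/(353561.0521·5329); posterior variance σₙ² = σ₀²σ²/(σ² + n·σ₀²) = 353561.0521·5329/1773134.2605 = 1062.596831.
Posterior SD = √σₙ² = √(353561.0521·5329/1773134.2605) = 32.5975.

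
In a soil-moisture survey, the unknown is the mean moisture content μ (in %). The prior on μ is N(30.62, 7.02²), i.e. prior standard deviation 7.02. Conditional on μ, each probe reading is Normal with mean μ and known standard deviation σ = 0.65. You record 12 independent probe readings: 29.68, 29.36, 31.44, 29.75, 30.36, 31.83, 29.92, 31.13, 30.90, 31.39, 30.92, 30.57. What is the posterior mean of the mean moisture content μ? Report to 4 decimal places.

For Normal data with known variance σ², a Normal(μ₀, σ₀²) prior on μ is conjugate. Posterior precision = 1/σ₀² + n/σ²; posterior mean is the precision-weighted average of μ₀ and x̄.
Σxᵢ = 29.68 + 29.36 + 31.44 + 29.75 + 30.36 + 31.83 + 29.92 + 31.13 + 30.90 + 31.39 + 30.92 + 30.57 = 367.25, so n·x̄ = 367.25.
σ₀² = 7.02² = 49.2804, σ² = 0.65² = 0.4225; σ² + n·σ₀² = 0.4225 + 12·49.2804 = 591.7873.
Posterior mean = (μ₀/σ₀² + n·x̄/σ²)/(1/σ₀² + n/σ²) = (σ²·μ₀ + σ₀²·n·x̄)/(σ² + n·σ₀²) = (0.4225·30.62 + 49.2804·367.25)/591.7873 = 18111.16385/591.7873 = 30.6042.

30.6042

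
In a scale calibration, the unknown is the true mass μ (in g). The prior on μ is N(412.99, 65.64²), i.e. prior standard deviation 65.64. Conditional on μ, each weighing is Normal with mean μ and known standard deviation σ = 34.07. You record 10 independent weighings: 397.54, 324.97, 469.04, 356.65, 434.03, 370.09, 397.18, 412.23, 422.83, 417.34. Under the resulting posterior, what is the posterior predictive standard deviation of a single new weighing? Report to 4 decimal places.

For Normal data with known variance σ², a Normal(μ₀, σ₀²) prior on μ is conjugate. Posterior precision = 1/σ₀² + n/σ²; posterior mean is the precision-weighted average of μ₀ and x̄.
σ₀² = 65.64² = 4308.6096, σ² = 34.07² = 1160.7649; σ² + n·σ₀² = 1160.7649 + 10·4308.6096 = 44246.8609.
Posterior precision = 1/σ₀² + n/σ² = 1/4308.6096 + 10/1160.7649 = (σ² + n·σ₀²)/(σ₀²σ²) = 44246.8609/(4308.6096·1160.7649); posterior variance σₙ² = σ₀²σ²/(σ² + n·σ₀²) = 4308.6096·1160.7649/44246.8609 = 113.031358.
Predictive variance for one new observation = σₙ² + σ² = 4308.6096·1160.7649/44246.8609 + 1160.7649 = σ²·(σ₀² + 44246.8609)/44246.8609 = 1160.7649·48555.4705/44246.8609 = 1273.796258; SD = √(1160.7649·48555.4705/44246.8609) = 35.6903.

35.6903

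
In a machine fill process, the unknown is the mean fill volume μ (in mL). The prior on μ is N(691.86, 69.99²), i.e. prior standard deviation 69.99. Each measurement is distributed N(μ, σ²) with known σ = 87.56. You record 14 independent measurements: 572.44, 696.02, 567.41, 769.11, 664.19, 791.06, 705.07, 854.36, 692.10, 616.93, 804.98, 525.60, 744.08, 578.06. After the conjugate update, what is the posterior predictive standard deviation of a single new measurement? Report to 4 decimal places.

90.3289

For Normal data with known variance σ², a Normal(μ₀, σ₀²) prior on μ is conjugate. Posterior precision = 1/σ₀² + n/σ²; posterior mean is the precision-weighted average of μ₀ and x̄.
σ₀² = 69.99² = 4898.6001, σ² = 87.56² = 7666.7536; σ² + n·σ₀² = 7666.7536 + 14·4898.6001 = 76247.155.
Posterior precision = 1/σ₀² + n/σ² = 1/4898.6001 + 14/7666.7536 = (σ² + n·σ₀²)/(σ₀²σ²) = 76247.155/(4898.6001·7666.7536); posterior variance σₙ² = σ₀²σ²/(σ² + n·σ₀²) = 4898.6001·7666.7536/76247.155 = 492.560804.
Predictive variance for one new observation = σₙ² + σ² = 4898.6001·7666.7536/76247.155 + 7666.7536 = σ²·(σ₀² + 76247.155)/76247.155 = 7666.7536·81145.7551/76247.155 = 8159.314404; SD = √(7666.7536·81145.7551/76247.155) = 90.3289.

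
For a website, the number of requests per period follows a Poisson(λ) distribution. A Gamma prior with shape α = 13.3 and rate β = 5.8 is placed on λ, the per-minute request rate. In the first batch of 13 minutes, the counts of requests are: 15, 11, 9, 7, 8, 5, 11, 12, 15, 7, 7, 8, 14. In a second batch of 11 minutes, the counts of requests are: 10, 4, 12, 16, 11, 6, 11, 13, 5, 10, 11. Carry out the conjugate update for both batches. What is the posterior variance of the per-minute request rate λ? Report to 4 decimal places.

0.2830

With a Gamma(shape α, rate β) prior, the Poisson likelihood is conjugate: the posterior is Gamma(α + ΣXᵢ, β + n).
Batch 1: sum of counts S = 129 over n = 13 minutes.
After batch 1: Gamma(α+S, β+n) = Gamma(13.3+129, 5.8+13) = Gamma(142.3, 18.8).
Batch 2: sum of counts S = 109 over n = 11 minutes.
After batch 2: Gamma(α+S, β+n) = Gamma(142.3+109, 18.8+11) = Gamma(251.3, 29.8).
Var = α/β² = 251.3/29.8² = 0.2830.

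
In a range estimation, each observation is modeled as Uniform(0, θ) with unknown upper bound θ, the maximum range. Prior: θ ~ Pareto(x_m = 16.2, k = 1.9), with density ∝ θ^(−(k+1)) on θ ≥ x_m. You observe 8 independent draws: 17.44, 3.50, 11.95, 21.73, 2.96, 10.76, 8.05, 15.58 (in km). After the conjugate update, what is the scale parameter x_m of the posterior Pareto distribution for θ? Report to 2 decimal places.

A Pareto(scale x_m, shape k) prior on the upper bound θ of Uniform(0, θ) is conjugate: posterior is Pareto(max(x_m, max xᵢ), k + n).
Sample maximum = 21.73; prior scale x_m = 16.2 → posterior scale = max = 21.73.
Posterior shape = 1.9 + 8 = 9.9.
Posterior scale x_m = 21.73.

21.73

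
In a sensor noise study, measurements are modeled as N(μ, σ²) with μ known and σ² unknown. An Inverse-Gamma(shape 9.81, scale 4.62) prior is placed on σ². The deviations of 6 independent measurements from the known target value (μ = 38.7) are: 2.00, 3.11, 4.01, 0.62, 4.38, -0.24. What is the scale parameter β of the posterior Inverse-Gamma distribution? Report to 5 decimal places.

29.30930

With known mean μ and an Inverse-Gamma(α, β) prior on σ², the Normal likelihood is conjugate: posterior is Inv-Gamma(α + n/2, β + Σ(xᵢ−μ)²/2).
Σ(xᵢ−μ)² = (2.00)² + (3.11)² + (4.01)² + (0.62)² + (4.38)² + (-0.24)² = 49.3786.
Posterior: Inv-Gamma(9.81 + 6/2, 4.62 + 49.3786/2) = Inv-Gamma(12.81, 29.30930).
Posterior β = 29.30930.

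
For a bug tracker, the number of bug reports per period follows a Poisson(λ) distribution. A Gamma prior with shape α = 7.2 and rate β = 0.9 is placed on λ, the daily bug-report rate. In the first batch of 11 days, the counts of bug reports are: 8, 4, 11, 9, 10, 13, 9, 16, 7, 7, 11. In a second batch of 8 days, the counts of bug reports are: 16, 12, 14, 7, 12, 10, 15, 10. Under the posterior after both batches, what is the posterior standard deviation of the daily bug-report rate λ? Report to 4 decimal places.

With a Gamma(shape α, rate β) prior, the Poisson likelihood is conjugate: the posterior is Gamma(α + ΣXᵢ, β + n).
Batch 1: sum of counts S = 105 over n = 11 days.
After batch 1: Gamma(α+S, β+n) = Gamma(7.2+105, 0.9+11) = Gamma(112.2, 11.9).
Batch 2: sum of counts S = 96 over n = 8 days.
After batch 2: Gamma(α+S, β+n) = Gamma(112.2+96, 11.9+8) = Gamma(208.2, 19.9).
SD = √α/β = √208.2/19.9 = 0.7251.

0.7251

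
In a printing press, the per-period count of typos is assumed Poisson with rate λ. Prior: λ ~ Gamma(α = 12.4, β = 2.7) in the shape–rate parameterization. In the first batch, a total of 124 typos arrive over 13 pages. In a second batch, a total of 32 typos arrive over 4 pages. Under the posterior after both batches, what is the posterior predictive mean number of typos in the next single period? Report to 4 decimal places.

8.5482

With a Gamma(shape α, rate β) prior, the Poisson likelihood is conjugate: the posterior is Gamma(α + ΣXᵢ, β + n).
After batch 1: Gamma(α+S, β+n) = Gamma(12.4+124, 2.7+13) = Gamma(136.4, 15.7).
After batch 2: Gamma(α+S, β+n) = Gamma(136.4+32, 15.7+4) = Gamma(168.4, 19.7).
The predictive distribution for one future period is NegBinom with mean α/β = 8.5482.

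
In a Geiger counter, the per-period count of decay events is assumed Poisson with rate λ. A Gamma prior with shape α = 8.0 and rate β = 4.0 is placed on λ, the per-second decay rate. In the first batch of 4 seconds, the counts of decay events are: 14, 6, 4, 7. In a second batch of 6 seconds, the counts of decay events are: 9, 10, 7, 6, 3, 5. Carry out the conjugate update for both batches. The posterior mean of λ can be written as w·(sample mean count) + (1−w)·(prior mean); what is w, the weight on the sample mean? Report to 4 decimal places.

0.7143

With a Gamma(shape α, rate β) prior, the Poisson likelihood is conjugate: the posterior is Gamma(α + ΣXᵢ, β + n).
Total number of seconds: n = 4 + 6 = 10.
Posterior mean = (α₀+S)/(β₀+n) = [n/(β₀+n)]·(S/n) + [β₀/(β₀+n)]·(α₀/β₀), so only n and β₀ enter the weight.
Weight on data w = n/(β₀+n) = 10/(4.0+10) = 10/14.0 = 0.7143.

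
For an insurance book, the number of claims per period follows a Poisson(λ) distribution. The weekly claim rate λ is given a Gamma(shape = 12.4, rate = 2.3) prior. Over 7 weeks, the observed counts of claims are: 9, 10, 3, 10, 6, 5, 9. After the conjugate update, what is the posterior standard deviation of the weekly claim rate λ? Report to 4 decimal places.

With a Gamma(shape α, rate β) prior, the Poisson likelihood is conjugate: the posterior is Gamma(α + ΣXᵢ, β + n).
Sum of counts S = 52 over n = 7 weeks.
Posterior: Gamma(α+S, β+n) = Gamma(12.4+52, 2.3+7) = Gamma(64.4, 9.3).
SD = √α/β = √64.4/9.3 = 0.8629.

0.8629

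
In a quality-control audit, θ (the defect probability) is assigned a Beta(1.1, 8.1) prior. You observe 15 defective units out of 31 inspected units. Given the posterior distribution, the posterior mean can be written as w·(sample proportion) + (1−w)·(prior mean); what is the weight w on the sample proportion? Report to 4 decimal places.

The Beta prior is conjugate to a Binomial/Bernoulli likelihood; the update adds successes to α and failures to β.
Posterior mean = (α₀+k)/(α₀+β₀+n) = [n/(α₀+β₀+n)]·(k/n) + [(α₀+β₀)/(α₀+β₀+n)]·α₀/(α₀+β₀), so only n and the prior enter the weight.
The weight on the data is w = n/(α₀+β₀+n) = 31/(1.1+8.1+31) = 31/40.2 = 0.7711.

0.7711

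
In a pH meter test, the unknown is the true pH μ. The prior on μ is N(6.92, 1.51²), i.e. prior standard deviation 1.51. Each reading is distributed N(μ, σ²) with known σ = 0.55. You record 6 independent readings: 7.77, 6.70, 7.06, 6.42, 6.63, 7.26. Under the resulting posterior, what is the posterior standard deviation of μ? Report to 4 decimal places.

0.2221

For Normal data with known variance σ², a Normal(μ₀, σ₀²) prior on μ is conjugate. Posterior precision = 1/σ₀² + n/σ²; posterior mean is the precision-weighted average of μ₀ and x̄.
σ₀² = 1.51² = 2.2801, σ² = 0.55² = 0.3025; σ² + n·σ₀² = 0.3025 + 6·2.2801 = 13.9831.
Posterior precision = 1/σ₀² + n/σ² = 1/2.2801 + 6/0.3025 = (σ² + n·σ₀²)/(σ₀²σ²) = 13.9831/(2.2801·0.3025); posterior variance σₙ² = σ₀²σ²/(σ² + n·σ₀²) = 2.2801·0.3025/13.9831 = 0.049326.
Posterior SD = √σₙ² = √(2.2801·0.3025/13.9831) = 0.2221.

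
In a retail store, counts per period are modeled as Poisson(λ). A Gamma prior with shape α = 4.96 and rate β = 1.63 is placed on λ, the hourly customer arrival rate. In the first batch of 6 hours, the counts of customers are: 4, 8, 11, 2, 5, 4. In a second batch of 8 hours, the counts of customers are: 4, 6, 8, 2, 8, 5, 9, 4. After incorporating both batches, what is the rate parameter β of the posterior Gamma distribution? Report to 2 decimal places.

With a Gamma(shape α, rate β) prior, the Poisson likelihood is conjugate: the posterior is Gamma(α + ΣXᵢ, β + n).
Batch 1: sum of counts S = 34 over n = 6 hours.
After batch 1: Gamma(α+S, β+n) = Gamma(4.96+34, 1.63+6) = Gamma(38.96, 7.63).
Batch 2: sum of counts S = 46 over n = 8 hours.
After batch 2: Gamma(α+S, β+n) = Gamma(38.96+46, 7.63+8) = Gamma(84.96, 15.63).
Posterior β = 15.63.

15.63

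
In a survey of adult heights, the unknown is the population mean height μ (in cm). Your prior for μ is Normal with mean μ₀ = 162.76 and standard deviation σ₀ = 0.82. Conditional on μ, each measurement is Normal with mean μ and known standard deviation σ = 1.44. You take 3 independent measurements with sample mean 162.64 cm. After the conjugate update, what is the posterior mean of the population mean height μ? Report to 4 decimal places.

For Normal data with known variance σ², a Normal(μ₀, σ₀²) prior on μ is conjugate. Posterior precision = 1/σ₀² + n/σ²; posterior mean is the precision-weighted average of μ₀ and x̄.
n·x̄ = 3·162.64 = 487.92.
σ₀² = 0.82² = 0.6724, σ² = 1.44² = 2.0736; σ² + n·σ₀² = 2.0736 + 3·0.6724 = 4.0908.
Posterior mean = (μ₀/σ₀² + n·x̄/σ²)/(1/σ₀² + n/σ²) = (σ²·μ₀ + σ₀²·n·x̄)/(σ² + n·σ₀²) = (2.0736·162.76 + 0.6724·487.92)/4.0908 = 665.576544/4.0908 = 162.7008.

162.7008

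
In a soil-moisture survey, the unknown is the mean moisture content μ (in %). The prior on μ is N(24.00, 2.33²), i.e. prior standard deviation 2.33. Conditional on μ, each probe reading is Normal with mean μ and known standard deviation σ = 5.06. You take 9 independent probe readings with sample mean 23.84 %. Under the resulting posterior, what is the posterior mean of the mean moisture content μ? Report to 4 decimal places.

For Normal data with known variance σ², a Normal(μ₀, σ₀²) prior on μ is conjugate. Posterior precision = 1/σ₀² + n/σ²; posterior mean is the precision-weighted average of μ₀ and x̄.
n·x̄ = 9·23.84 = 214.56.
σ₀² = 2.33² = 5.4289, σ² = 5.06² = 25.6036; σ² + n·σ₀² = 25.6036 + 9·5.4289 = 74.4637.
Posterior mean = (μ₀/σ₀² + n·x̄/σ²)/(1/σ₀² + n/σ²) = (σ²·μ₀ + σ₀²·n·x̄)/(σ² + n·σ₀²) = (25.6036·24.00 + 5.4289·214.56)/74.4637 = 1779.311184/74.4637 = 23.8950.

23.8950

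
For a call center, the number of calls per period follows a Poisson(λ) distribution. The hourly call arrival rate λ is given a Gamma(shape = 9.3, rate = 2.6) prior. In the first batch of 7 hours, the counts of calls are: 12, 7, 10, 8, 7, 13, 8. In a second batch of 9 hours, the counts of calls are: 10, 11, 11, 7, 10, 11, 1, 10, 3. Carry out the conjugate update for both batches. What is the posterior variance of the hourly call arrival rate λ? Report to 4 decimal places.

0.4287

With a Gamma(shape α, rate β) prior, the Poisson likelihood is conjugate: the posterior is Gamma(α + ΣXᵢ, β + n).
Batch 1: sum of counts S = 65 over n = 7 hours.
After batch 1: Gamma(α+S, β+n) = Gamma(9.3+65, 2.6+7) = Gamma(74.3, 9.6).
Batch 2: sum of counts S = 74 over n = 9 hours.
After batch 2: Gamma(α+S, β+n) = Gamma(74.3+74, 9.6+9) = Gamma(148.3, 18.6).
Var = α/β² = 148.3/18.6² = 0.4287.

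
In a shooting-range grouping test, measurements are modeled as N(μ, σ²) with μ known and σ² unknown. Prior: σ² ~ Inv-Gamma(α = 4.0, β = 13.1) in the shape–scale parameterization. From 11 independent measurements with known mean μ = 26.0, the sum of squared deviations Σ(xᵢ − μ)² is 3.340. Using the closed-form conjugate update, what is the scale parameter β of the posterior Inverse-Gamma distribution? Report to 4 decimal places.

With known mean μ and an Inverse-Gamma(α, β) prior on σ², the Normal likelihood is conjugate: posterior is Inv-Gamma(α + n/2, β + Σ(xᵢ−μ)²/2).
Posterior: Inv-Gamma(4.0 + 11/2, 13.1 + 3.340/2) = Inv-Gamma(9.50, 14.7700).
Posterior β = 14.7700.

14.7700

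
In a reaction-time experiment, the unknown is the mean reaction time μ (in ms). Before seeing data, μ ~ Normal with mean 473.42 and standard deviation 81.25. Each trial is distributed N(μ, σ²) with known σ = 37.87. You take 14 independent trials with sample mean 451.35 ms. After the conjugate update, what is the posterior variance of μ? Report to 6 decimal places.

For Normal data with known variance σ², a Normal(μ₀, σ₀²) prior on μ is conjugate. Posterior precision = 1/σ₀² + n/σ²; posterior mean is the precision-weighted average of μ₀ and x̄.
σ₀² = 81.25² = 6601.5625, σ² = 37.87² = 1434.1369; σ² + n·σ₀² = 1434.1369 + 14·6601.5625 = 93856.0119.
Posterior precision = 1/σ₀² + n/σ² = 1/6601.5625 + 14/1434.1369 = (σ² + n·σ₀²)/(σ₀²σ²) = 93856.0119/(6601.5625·1434.1369); posterior variance σₙ² = σ₀²σ²/(σ² + n·σ₀²) = 6601.5625·1434.1369/93856.0119 = 100.873073.

100.873073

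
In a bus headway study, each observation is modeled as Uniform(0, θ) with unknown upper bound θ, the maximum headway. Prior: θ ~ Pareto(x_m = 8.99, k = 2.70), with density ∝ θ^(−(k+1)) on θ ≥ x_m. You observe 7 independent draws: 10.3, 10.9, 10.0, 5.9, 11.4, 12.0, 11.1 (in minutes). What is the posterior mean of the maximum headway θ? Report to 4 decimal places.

A Pareto(scale x_m, shape k) prior on the upper bound θ of Uniform(0, θ) is conjugate: posterior is Pareto(max(x_m, max xᵢ), k + n).
Sample maximum = 12.0; prior scale x_m = 8.99 → posterior scale = max = 12.00.
Posterior shape = 2.70 + 7 = 9.70.
E[θ|data] = k·x_m/(k−1) = 9.70·12.00/8.70 = 13.3793.

13.3793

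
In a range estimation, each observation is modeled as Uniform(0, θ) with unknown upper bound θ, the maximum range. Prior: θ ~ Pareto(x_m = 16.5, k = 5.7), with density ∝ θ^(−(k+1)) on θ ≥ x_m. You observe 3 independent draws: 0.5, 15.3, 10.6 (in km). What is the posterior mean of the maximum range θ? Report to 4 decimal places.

A Pareto(scale x_m, shape k) prior on the upper bound θ of Uniform(0, θ) is conjugate: posterior is Pareto(max(x_m, max xᵢ), k + n).
Sample maximum = 15.3; prior scale x_m = 16.5 → posterior scale = max = 16.5.
Posterior shape = 5.7 + 3 = 8.7.
E[θ|data] = k·x_m/(k−1) = 8.7·16.5/7.7 = 18.6429.

18.6429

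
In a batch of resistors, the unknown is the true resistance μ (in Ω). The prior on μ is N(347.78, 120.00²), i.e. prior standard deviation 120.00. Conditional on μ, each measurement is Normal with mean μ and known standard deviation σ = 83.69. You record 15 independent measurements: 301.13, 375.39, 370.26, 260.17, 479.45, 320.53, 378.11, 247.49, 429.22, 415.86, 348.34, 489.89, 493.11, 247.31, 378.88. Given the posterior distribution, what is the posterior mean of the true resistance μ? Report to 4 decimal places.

For Normal data with known variance σ², a Normal(μ₀, σ₀²) prior on μ is conjugate. Posterior precision = 1/σ₀² + n/σ²; posterior mean is the precision-weighted average of μ₀ and x̄.
Σxᵢ = 301.13 + 375.39 + 370.26 + 260.17 + 479.45 + 320.53 + 378.11 + 247.49 + 429.22 + 415.86 + 348.34 + 489.89 + 493.11 + 247.31 + 378.88 = 5535.14, so n·x̄ = 5535.14.
σ₀² = 120.00² = 14400, σ² = 83.69² = 7004.0161; σ² + n·σ₀² = 7004.0161 + 15·14400 = 223004.0161.
Posterior mean = (μ₀/σ₀² + n·x̄/σ²)/(1/σ₀² + n/σ²) = (σ²·μ₀ + σ₀²·n·x̄)/(σ² + n·σ₀²) = (7004.0161·347.78 + 14400·5535.14)/223004.0161 = 82141872.719258/223004.0161 = 368.3426.

368.3426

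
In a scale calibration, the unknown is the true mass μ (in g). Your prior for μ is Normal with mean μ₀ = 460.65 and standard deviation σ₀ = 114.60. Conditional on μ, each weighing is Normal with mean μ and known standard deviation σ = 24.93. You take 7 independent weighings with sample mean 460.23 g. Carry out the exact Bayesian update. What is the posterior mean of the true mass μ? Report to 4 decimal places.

For Normal data with known variance σ², a Normal(μ₀, σ₀²) prior on μ is conjugate. Posterior precision = 1/σ₀² + n/σ²; posterior mean is the precision-weighted average of μ₀ and x̄.
n·x̄ = 7·460.23 = 3221.61.
σ₀² = 114.60² = 13133.16, σ² = 24.93² = 621.5049; σ² + n·σ₀² = 621.5049 + 7·13133.16 = 92553.6249.
Posterior mean = (μ₀/σ₀² + n·x̄/σ²)/(1/σ₀² + n/σ²) = (σ²·μ₀ + σ₀²·n·x̄)/(σ² + n·σ₀²) = (621.5049·460.65 + 13133.16·3221.61)/92553.6249 = 42596215.819785/92553.6249 = 460.2328.

460.2328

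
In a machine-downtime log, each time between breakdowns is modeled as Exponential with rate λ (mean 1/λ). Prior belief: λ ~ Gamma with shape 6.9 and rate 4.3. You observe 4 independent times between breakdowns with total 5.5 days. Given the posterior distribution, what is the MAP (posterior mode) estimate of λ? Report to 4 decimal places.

1.0102

With a Gamma(shape α, rate β) prior on the exponential rate λ, the posterior after n observations with total T = Σxᵢ is Gamma(α+n, β+T).
Posterior: Gamma(6.9+4, 4.3+5.5) = Gamma(10.9, 9.8).
Mode = (α−1)/β = 1.0102.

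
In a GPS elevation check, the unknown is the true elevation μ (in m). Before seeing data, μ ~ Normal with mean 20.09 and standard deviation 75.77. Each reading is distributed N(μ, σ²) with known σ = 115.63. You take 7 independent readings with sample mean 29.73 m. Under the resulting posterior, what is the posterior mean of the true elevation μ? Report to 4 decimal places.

27.3235

For Normal data with known variance σ², a Normal(μ₀, σ₀²) prior on μ is conjugate. Posterior precision = 1/σ₀² + n/σ²; posterior mean is the precision-weighted average of μ₀ and x̄.
n·x̄ = 7·29.73 = 208.11.
σ₀² = 75.77² = 5741.0929, σ² = 115.63² = 13370.2969; σ² + n·σ₀² = 13370.2969 + 7·5741.0929 = 53557.9472.
Posterior mean = (μ₀/σ₀² + n·x̄/σ²)/(1/σ₀² + n/σ²) = (σ²·μ₀ + σ₀²·n·x̄)/(σ² + n·σ₀²) = (13370.2969·20.09 + 5741.0929·208.11)/53557.9472 = 1463388.10814/53557.9472 = 27.3235.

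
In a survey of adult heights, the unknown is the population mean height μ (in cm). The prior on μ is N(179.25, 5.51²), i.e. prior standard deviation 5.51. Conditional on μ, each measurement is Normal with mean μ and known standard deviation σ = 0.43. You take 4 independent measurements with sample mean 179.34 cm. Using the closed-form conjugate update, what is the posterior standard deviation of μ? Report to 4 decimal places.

0.2148

For Normal data with known variance σ², a Normal(μ₀, σ₀²) prior on μ is conjugate. Posterior precision = 1/σ₀² + n/σ²; posterior mean is the precision-weighted average of μ₀ and x̄.
σ₀² = 5.51² = 30.3601, σ² = 0.43² = 0.1849; σ² + n·σ₀² = 0.1849 + 4·30.3601 = 121.6253.
Posterior precision = 1/σ₀² + n/σ² = 1/30.3601 + 4/0.1849 = (σ² + n·σ₀²)/(σ₀²σ²) = 121.6253/(30.3601·0.1849); posterior variance σₙ² = σ₀²σ²/(σ² + n·σ₀²) = 30.3601·0.1849/121.6253 = 0.046155.
Posterior SD = √σₙ² = √(30.3601·0.1849/121.6253) = 0.2148.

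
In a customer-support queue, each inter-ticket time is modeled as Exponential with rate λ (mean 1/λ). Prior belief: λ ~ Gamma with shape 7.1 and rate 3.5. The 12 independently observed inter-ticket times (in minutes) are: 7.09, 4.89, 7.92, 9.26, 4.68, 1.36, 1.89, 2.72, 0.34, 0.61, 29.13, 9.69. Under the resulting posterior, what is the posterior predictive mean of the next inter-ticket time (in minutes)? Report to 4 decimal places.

With a Gamma(shape α, rate β) prior on the exponential rate λ, the posterior after n observations with total T = Σxᵢ is Gamma(α+n, β+T).
Sum of observations T = 79.58 minutes; n = 12.
Posterior: Gamma(7.1+12, 3.5+79.58) = Gamma(19.1, 83.08).
The predictive distribution for the next observation is Lomax; its mean is β/(α−1) = 83.08/18.1 = 4.5901.

4.5901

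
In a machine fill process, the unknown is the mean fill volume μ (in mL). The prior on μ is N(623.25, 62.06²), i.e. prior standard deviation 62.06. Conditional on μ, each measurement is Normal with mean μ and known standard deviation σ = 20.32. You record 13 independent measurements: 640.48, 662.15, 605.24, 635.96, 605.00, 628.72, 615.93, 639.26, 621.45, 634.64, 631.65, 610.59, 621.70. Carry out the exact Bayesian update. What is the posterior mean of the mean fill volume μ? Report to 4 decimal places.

627.1044

For Normal data with known variance σ², a Normal(μ₀, σ₀²) prior on μ is conjugate. Posterior precision = 1/σ₀² + n/σ²; posterior mean is the precision-weighted average of μ₀ and x̄.
Σxᵢ = 640.48 + 662.15 + 605.24 + 635.96 + 605.00 + 628.72 + 615.93 + 639.26 + 621.45 + 634.64 + 631.65 + 610.59 + 621.70 = 8152.77, so n·x̄ = 8152.77.
σ₀² = 62.06² = 3851.4436, σ² = 20.32² = 412.9024; σ² + n·σ₀² = 412.9024 + 13·3851.4436 = 50481.6692.
Posterior mean = (μ₀/σ₀² + n·x̄/σ²)/(1/σ₀² + n/σ²) = (σ²·μ₀ + σ₀²·n·x̄)/(σ² + n·σ₀²) = (412.9024·623.25 + 3851.4436·8152.77)/50481.6692 = 31657275.259572/50481.6692 = 627.1044.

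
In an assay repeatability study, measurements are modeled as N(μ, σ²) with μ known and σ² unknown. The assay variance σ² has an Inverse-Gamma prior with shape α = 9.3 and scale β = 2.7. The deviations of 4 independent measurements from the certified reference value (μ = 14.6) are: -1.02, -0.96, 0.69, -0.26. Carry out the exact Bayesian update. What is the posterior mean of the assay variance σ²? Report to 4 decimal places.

0.3838

With known mean μ and an Inverse-Gamma(α, β) prior on σ², the Normal likelihood is conjugate: posterior is Inv-Gamma(α + n/2, β + Σ(xᵢ−μ)²/2).
Σ(xᵢ−μ)² = (-1.02)² + (-0.96)² + (0.69)² + (-0.26)² = 2.5057.
Posterior: Inv-Gamma(9.3 + 4/2, 2.7 + 2.5057/2) = Inv-Gamma(11.30, 3.95285).
E[σ²|data] = β/(α−1) = 3.95285/10.30 = 0.3838.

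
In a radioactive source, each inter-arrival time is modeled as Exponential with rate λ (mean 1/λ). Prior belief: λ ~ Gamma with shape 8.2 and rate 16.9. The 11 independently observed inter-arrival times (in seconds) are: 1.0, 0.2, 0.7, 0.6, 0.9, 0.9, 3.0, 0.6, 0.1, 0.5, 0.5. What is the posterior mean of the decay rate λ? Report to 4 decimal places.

0.7413

With a Gamma(shape α, rate β) prior on the exponential rate λ, the posterior after n observations with total T = Σxᵢ is Gamma(α+n, β+T).
Sum of observations T = 9.0 seconds; n = 11.
Posterior: Gamma(8.2+11, 16.9+9.0) = Gamma(19.2, 25.9).
Posterior mean of λ = α/β = 19.2/25.9 = 0.7413.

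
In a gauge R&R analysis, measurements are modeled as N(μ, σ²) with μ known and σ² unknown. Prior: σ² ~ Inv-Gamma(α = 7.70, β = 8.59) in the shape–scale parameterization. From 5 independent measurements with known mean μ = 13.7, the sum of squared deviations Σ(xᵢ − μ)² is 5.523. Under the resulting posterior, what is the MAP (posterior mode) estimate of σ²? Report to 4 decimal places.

With known mean μ and an Inverse-Gamma(α, β) prior on σ², the Normal likelihood is conjugate: posterior is Inv-Gamma(α + n/2, β + Σ(xᵢ−μ)²/2).
Posterior: Inv-Gamma(7.70 + 5/2, 8.59 + 5.523/2) = Inv-Gamma(10.20, 11.3515).
Mode = β/(α+1) = 11.3515/11.20 = 1.0135.

1.0135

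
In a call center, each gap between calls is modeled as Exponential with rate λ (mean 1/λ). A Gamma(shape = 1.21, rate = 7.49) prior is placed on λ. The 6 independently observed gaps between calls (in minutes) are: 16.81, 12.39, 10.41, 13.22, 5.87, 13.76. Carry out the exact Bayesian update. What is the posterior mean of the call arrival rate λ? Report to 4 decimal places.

0.0902

With a Gamma(shape α, rate β) prior on the exponential rate λ, the posterior after n observations with total T = Σxᵢ is Gamma(α+n, β+T).
Sum of observations T = 72.46 minutes; n = 6.
Posterior: Gamma(1.21+6, 7.49+72.46) = Gamma(7.21, 79.95).
Posterior mean of λ = α/β = 7.21/79.95 = 0.0902.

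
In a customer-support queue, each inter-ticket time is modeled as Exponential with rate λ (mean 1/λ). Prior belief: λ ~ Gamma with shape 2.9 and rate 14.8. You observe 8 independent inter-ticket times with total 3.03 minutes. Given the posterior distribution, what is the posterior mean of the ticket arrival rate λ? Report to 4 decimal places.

0.6113

With a Gamma(shape α, rate β) prior on the exponential rate λ, the posterior after n observations with total T = Σxᵢ is Gamma(α+n, β+T).
Posterior: Gamma(2.9+8, 14.8+3.03) = Gamma(10.9, 17.83).
Posterior mean of λ = α/β = 10.9/17.83 = 0.6113.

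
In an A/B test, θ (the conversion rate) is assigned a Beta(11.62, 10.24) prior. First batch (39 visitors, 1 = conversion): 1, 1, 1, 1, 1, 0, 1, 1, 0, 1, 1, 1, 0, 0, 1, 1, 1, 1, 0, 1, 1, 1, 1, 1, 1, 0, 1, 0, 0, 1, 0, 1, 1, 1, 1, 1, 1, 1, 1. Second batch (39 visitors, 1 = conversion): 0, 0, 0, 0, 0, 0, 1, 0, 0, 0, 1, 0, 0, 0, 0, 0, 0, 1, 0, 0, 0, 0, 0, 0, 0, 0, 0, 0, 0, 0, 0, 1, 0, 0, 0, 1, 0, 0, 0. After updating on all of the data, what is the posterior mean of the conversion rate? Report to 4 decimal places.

0.4669

The Beta prior is conjugate to a Binomial/Bernoulli likelihood; the update adds successes to α and failures to β.
After batch 1: Beta(11.62+30, 10.24+9) = Beta(41.62, 19.24).
After batch 2: Beta(41.62+5, 19.24+34) = Beta(46.62, 53.24).
Posterior mean = α/(α+β) = 46.62/99.86 = 0.4669.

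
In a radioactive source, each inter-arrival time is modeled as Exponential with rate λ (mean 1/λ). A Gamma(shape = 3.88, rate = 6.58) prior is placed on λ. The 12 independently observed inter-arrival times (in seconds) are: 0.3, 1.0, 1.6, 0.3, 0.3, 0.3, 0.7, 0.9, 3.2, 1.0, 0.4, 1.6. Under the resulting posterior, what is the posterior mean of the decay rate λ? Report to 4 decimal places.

0.8735

With a Gamma(shape α, rate β) prior on the exponential rate λ, the posterior after n observations with total T = Σxᵢ is Gamma(α+n, β+T).
Sum of observations T = 11.6 seconds; n = 12.
Posterior: Gamma(3.88+12, 6.58+11.6) = Gamma(15.88, 18.18).
Posterior mean of λ = α/β = 15.88/18.18 = 0.8735.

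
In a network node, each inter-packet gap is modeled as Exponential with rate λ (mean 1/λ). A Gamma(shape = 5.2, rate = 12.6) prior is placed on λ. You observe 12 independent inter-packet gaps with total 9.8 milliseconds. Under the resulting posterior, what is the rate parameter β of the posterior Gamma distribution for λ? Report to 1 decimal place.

With a Gamma(shape α, rate β) prior on the exponential rate λ, the posterior after n observations with total T = Σxᵢ is Gamma(α+n, β+T).
Posterior: Gamma(5.2+12, 12.6+9.8) = Gamma(17.2, 22.4).
Posterior β = 22.4.

22.4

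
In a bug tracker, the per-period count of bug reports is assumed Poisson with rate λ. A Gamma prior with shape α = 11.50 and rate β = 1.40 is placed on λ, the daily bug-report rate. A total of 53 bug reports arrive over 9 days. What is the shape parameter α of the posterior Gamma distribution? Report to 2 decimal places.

With a Gamma(shape α, rate β) prior, the Poisson likelihood is conjugate: the posterior is Gamma(α + ΣXᵢ, β + n).
Posterior: Gamma(α+S, β+n) = Gamma(11.50+53, 1.40+9) = Gamma(64.50, 10.40).
Posterior α = 64.50.

64.50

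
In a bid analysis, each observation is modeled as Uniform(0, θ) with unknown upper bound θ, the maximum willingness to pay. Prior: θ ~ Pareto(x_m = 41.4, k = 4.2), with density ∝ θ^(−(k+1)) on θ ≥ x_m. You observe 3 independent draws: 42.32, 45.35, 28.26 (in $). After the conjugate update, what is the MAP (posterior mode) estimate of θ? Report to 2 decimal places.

A Pareto(scale x_m, shape k) prior on the upper bound θ of Uniform(0, θ) is conjugate: posterior is Pareto(max(x_m, max xᵢ), k + n).
Sample maximum = 45.35; prior scale x_m = 41.4 → posterior scale = max = 45.35.
Posterior shape = 4.2 + 3 = 7.2.
The Pareto density is decreasing on [x_m, ∞), so the mode is x_m = 45.35.

45.35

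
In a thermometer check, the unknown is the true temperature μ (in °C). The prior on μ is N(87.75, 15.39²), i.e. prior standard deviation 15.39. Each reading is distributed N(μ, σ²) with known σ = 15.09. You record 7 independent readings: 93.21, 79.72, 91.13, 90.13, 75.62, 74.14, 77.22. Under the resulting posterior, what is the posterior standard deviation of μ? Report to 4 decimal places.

For Normal data with known variance σ², a Normal(μ₀, σ₀²) prior on μ is conjugate. Posterior precision = 1/σ₀² + n/σ²; posterior mean is the precision-weighted average of μ₀ and x̄.
σ₀² = 15.39² = 236.8521, σ² = 15.09² = 227.7081; σ² + n·σ₀² = 227.7081 + 7·236.8521 = 1885.6728.
Posterior precision = 1/σ₀² + n/σ² = 1/236.8521 + 7/227.7081 = (σ² + n·σ₀²)/(σ₀²σ²) = 1885.6728/(236.8521·227.7081); posterior variance σₙ² = σ₀²σ²/(σ² + n·σ₀²) = 236.8521·227.7081/1885.6728 = 28.601538.
Posterior SD = √σₙ² = √(236.8521·227.7081/1885.6728) = 5.3480.

5.3480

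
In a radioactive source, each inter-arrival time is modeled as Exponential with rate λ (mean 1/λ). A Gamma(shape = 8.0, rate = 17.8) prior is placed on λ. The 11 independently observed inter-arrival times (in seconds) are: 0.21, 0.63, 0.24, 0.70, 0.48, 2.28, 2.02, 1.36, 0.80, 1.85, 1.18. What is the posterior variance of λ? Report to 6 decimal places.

0.021759

With a Gamma(shape α, rate β) prior on the exponential rate λ, the posterior after n observations with total T = Σxᵢ is Gamma(α+n, β+T).
Sum of observations T = 11.75 seconds; n = 11.
Posterior: Gamma(8.0+11, 17.8+11.75) = Gamma(19.0, 29.55).
Var = α/β² = 0.021759.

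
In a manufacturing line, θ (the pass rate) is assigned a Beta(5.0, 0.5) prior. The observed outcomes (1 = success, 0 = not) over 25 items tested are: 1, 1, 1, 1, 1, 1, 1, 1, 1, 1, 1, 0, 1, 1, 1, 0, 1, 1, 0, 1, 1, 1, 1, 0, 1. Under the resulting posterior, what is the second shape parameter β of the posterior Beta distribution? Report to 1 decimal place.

The Beta prior is conjugate to a Binomial/Bernoulli likelihood; the update adds successes to α and failures to β.
Posterior: Beta(α+k, β+n−k) = Beta(5.0+21, 0.5+4) = Beta(26.0, 4.5).
Posterior β = 4.5.

4.5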